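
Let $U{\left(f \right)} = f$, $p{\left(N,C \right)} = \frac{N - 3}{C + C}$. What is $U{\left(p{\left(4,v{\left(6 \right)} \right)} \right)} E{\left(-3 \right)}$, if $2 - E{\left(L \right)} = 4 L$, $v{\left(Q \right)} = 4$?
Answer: $\frac{7}{4} \approx 1.75$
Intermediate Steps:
$p{\left(N,C \right)} = \frac{-3 + N}{2 C}$
$E{\left(L \right)} = 2 - 4 L$
$U{\left(p{\left(4,v{\left(6 \right)} \right)} \right)} E{\left(-3 \right)} = \frac{-3 + 4}{2 \cdot 4} \left(2 - -12\right) = \frac{1}{2} \cdot \frac{1}{4} \cdot 1 \left(2 + 12\right) = \frac{1}{8} \cdot 14 = \frac{7}{4}$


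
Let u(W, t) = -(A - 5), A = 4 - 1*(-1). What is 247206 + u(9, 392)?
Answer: 247206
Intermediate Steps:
A = 5 (A = 4 + 1 = 5)
u(W, t) = 0 (u(W, t) = -(5 - 5) = -1*0 = 0)
247206 + u(9, 392) = 247206 + 0 = 247206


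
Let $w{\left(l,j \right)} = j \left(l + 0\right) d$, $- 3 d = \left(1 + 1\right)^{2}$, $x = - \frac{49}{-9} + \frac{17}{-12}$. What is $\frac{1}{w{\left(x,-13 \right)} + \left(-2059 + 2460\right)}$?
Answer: $\frac{27}{12712} \approx 0.002124$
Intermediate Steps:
$x = \frac{145}{36}$ ($x = \left(-49\right) \left(- \frac{1}{9}\right) + 17 \left(- \frac{1}{12}\right) = \frac{49}{9} - \frac{17}{12} = \frac{145}{36} \approx 4.0278$)
$d = - \frac{4}{3}$ ($d = - \frac{\left(1 + 1\right)^{2}}{3} = - \frac{2^{2}}{3} = \left(- \frac{1}{3}\right) 4 = - \frac{4}{3} \approx -1.3333$)
$w{\left(l,j \right)} = - \frac{4 j l}{3}$ ($w{\left(l,j \right)} = j \left(l + 0\right) \left(- \frac{4}{3}\right) = j l \left(- \frac{4}{3}\right) = j \left(- \frac{4 l}{3}\right) = - \frac{4 j l}{3}$)
$\frac{1}{w{\left(x,-13 \right)} + \left(-2059 + 2460\right)} = \frac{1}{\left(- \frac{4}{3}\right) \left(-13\right) \frac{145}{36} + \left(-2059 + 2460\right)} = \frac{1}{\frac{1885}{27} + 401} = \frac{1}{\frac{12712}{27}} = \frac{27}{12712}$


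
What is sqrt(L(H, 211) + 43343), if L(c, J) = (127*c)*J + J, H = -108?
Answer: I*sqrt(2850522) ≈ 1688.3*I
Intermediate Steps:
L(c, J) = J + 127*J*c (L(c, J) = 127*J*c + J = J + 127*J*c)
sqrt(L(H, 211) + 43343) = sqrt(211*(1 + 127*(-108)) + 43343) = sqrt(211*(1 - 13716) + 43343) = sqrt(211*(-13715) + 43343) = sqrt(-2893865 + 43343) = sqrt(-2850522) = I*sqrt(2850522)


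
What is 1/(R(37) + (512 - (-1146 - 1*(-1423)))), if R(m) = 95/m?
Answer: 37/8790 ≈ 0.0042093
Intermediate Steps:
1/(R(37) + (512 - (-1146 - 1*(-1423)))) = 1/(95/37 + (512 - (-1146 - 1*(-1423)))) = 1/(95*(1/37) + (512 - (-1146 + 1423))) = 1/(95/37 + (512 - 1*277)) = 1/(95/37 + (512 - 277)) = 1/(95/37 + 235) = 1/(8790/37) = 37/8790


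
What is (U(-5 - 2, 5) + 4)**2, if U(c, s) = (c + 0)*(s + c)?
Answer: 324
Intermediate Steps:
U(c, s) = c*(c + s)
(U(-5 - 2, 5) + 4)**2 = ((-5 - 2)*((-5 - 2) + 5) + 4)**2 = (-7*(-7 + 5) + 4)**2 = (-7*(-2) + 4)**2 = (14 + 4)**2 = 18**2 = 324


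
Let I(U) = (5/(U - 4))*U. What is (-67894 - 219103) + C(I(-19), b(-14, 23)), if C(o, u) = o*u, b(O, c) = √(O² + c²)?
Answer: -286997 + 475*√29/23 ≈ -2.8689e+5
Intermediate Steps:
I(U) = 5*U/(-4 + U) (I(U) = (5/(-4 + U))*U = 5*U/(-4 + U))
(-67894 - 219103) + C(I(-19), b(-14, 23)) = (-67894 - 219103) + (5*(-19)/(-4 - 19))*√((-14)² + 23²) = -286997 + (5*(-19)/(-23))*√(196 + 529) = -286997 + (5*(-19)*(-1/23))*√725 = -286997 + 95*(5*√29)/23 = -286997 + 475*√29/23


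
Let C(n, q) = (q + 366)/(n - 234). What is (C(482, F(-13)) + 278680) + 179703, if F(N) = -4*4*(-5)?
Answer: 56839715/124 ≈ 4.5839e+5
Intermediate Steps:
F(N) = 80 (F(N) = -16*(-5) = 80)
C(n, q) = (366 + q)/(-234 + n)
(C(482, F(-13)) + 278680) + 179703 = ((366 + 80)/(-234 + 482) + 278680) + 179703 = (446/248 + 278680) + 179703 = ((1/248)*446 + 278680) + 179703 = (223/124 + 278680) + 179703 = 34556543/124 + 179703 = 56839715/124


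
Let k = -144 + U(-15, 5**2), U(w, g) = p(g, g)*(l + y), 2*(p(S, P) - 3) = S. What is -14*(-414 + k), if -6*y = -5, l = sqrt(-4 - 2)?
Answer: 45787/6 - 217*I*sqrt(6) ≈ 7631.2 - 531.54*I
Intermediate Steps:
l = I*sqrt(6) (l = sqrt(-6) = I*sqrt(6) ≈ 2.4495*I)
p(S, P) = 3 + S/2
y = 5/6 (y = -1/6*(-5) = 5/6 ≈ 0.83333)
U(w, g) = (3 + g/2)*(5/6 + I*sqrt(6)) (U(w, g) = (3 + g/2)*(I*sqrt(6) + 5/6) = (3 + g/2)*(5/6 + I*sqrt(6)))
k = -1573/12 + 31*I*sqrt(6)/2 (k = -144 + (5 + 6*I*sqrt(6))*(6 + 5**2)/12 = -144 + (5 + 6*I*sqrt(6))*(6 + 25)/12 = -144 + (1/12)*(5 + 6*I*sqrt(6))*31 = -144 + (155/12 + 31*I*sqrt(6)/2) = -1573/12 + 31*I*sqrt(6)/2 ≈ -131.08 + 37.967*I)
-14*(-414 + k) = -14*(-414 + (-1573/12 + 31*I*sqrt(6)/2)) = -14*(-6541/12 + 31*I*sqrt(6)/2) = 45787/6 - 217*I*sqrt(6)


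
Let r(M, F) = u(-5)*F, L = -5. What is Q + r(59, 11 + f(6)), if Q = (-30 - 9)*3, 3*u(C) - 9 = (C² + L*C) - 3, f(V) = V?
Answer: 601/3 ≈ 200.33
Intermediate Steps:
u(C) = 2 - 5*C/3 + C²/3 (u(C) = 3 + ((C² - 5*C) - 3)/3 = 3 + (-3 + C² - 5*C)/3 = 3 + (-1 - 5*C/3 + C²/3) = 2 - 5*C/3 + C²/3)
r(M, F) = 56*F/3 (r(M, F) = (2 - 5/3*(-5) + (⅓)*(-5)²)*F = (2 + 25/3 + (⅓)*25)*F = (2 + 25/3 + 25/3)*F = 56*F/3)
Q = -117 (Q = -39*3 = -117)
Q + r(59, 11 + f(6)) = -117 + 56*(11 + 6)/3 = -117 + (56/3)*17 = -117 + 952/3 = 601/3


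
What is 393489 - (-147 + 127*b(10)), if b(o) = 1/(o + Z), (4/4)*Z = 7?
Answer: 6691685/17 ≈ 3.9363e+5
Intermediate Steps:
Z = 7
b(o) = 1/(7 + o) (b(o) = 1/(o + 7) = 1/(7 + o))
393489 - (-147 + 127*b(10)) = 393489 - (-147 + 127/(7 + 10)) = 393489 - (-147 + 127/17) = 393489 - 1*(-2372/17) = 393489 + 2372/17 = 6691685/17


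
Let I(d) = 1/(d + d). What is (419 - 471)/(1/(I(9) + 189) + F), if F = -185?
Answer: 176956/629537 ≈ 0.28109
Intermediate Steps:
I(d) = 1/(2*d)
(419 - 471)/(1/(I(9) + 189) + F) = (419 - 471)/(1/((½)/9 + 189) - 185) = -52/(1/((½)*(⅑) + 189) - 185) = -52/(1/(1/18 + 189) - 185) = -52/(1/(3403/18) - 185) = -52/(18/3403 - 185) = -52/(-629537/3403) = -52*(-3403/629537) = 176956/629537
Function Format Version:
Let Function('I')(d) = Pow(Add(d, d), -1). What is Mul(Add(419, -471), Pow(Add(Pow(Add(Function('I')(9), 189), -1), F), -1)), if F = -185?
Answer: Rational(176956, 629537) ≈ 0.28109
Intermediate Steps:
Function('I')(d) = Mul(Rational(1, 2), Pow(d, -1)) (Function('I')(d) = Pow(Mul(2, d), -1) = Mul(Rational(1, 2), Pow(d, -1)))
Mul(Add(419, -471), Pow(Add(Pow(Add(Function('I')(9), 189), -1), F), -1)) = Mul(Add(419, -471), Pow(Add(Pow(Add(Mul(Rational(1, 2), Pow(9, -1)), 189), -1), -185), -1)) = Mul(-52, Pow(Add(Pow(Add(Mul(Rational(1, 2), Rational(1, 9)), 189), -1), -185), -1)) = Mul(-52, Pow(Add(Pow(Add(Rational(1, 18), 189), -1), -185), -1)) = Mul(-52, Pow(Add(Pow(Rational(3403, 18), -1), -185), -1)) = Mul(-52, Pow(Add(Rational(18, 3403), -185), -1)) = Mul(-52, Pow(Rational(-629537, 3403), -1)) = Mul(-52, Rational(-3403, 629537)) = Rational(176956, 629537)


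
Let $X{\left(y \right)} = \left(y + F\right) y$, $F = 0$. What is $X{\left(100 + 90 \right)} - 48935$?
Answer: $-12835$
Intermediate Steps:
$X{\left(y \right)} = y^{2}$ ($X{\left(y \right)} = \left(y + 0\right) y = y y = y^{2}$)
$X{\left(100 + 90 \right)} - 48935 = \left(100 + 90\right)^{2} - 48935 = 190^{2} - 48935 = 36100 - 48935 = -12835$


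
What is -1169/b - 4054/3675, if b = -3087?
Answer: -163/225 ≈ -0.72444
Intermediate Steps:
-1169/b - 4054/3675 = -1169/(-3087) - 4054/3675 = -1169*(-1/3087) - 4054*1/3675 = 167/441 - 4054/3675 = -163/225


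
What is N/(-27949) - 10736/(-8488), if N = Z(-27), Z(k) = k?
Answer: 37536205/29653889 ≈ 1.2658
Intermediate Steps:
N = -27
N/(-27949) - 10736/(-8488) = -27/(-27949) - 10736/(-8488) = -27*(-1/27949) - 10736*(-1/8488) = 27/27949 + 1342/1061 = 37536205/29653889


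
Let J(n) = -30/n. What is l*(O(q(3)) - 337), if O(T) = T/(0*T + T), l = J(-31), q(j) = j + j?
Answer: -10080/31 ≈ -325.16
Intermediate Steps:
q(j) = 2*j
l = 30/31 (l = -30/(-31) = -30*(-1/31) = 30/31 ≈ 0.96774)
O(T) = 1 (O(T) = T/(0 + T) = T/T = 1)
l*(O(q(3)) - 337) = 30*(1 - 337)/31 = (30/31)*(-336) = -10080/31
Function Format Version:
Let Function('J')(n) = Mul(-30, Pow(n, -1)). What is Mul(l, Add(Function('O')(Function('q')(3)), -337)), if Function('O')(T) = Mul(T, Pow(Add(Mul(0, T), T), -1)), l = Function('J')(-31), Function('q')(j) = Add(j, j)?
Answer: Rational(-10080, 31) ≈ -325.16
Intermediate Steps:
Function('q')(j) = Mul(2, j)
l = Rational(30, 31) (l = Mul(-30, Pow(-31, -1)) = Mul(-30, Rational(-1, 31)) = Rational(30, 31) ≈ 0.96774)
Function('O')(T) = 1 (Function('O')(T) = Mul(T, Pow(Add(0, T), -1)) = Mul(T, Pow(T, -1)) = 1)
Mul(l, Add(Function('O')(Function('q')(3)), -337)) = Mul(Rational(30, 31), Add(1, -337)) = Mul(Rational(30, 31), -336) = Rational(-10080, 31)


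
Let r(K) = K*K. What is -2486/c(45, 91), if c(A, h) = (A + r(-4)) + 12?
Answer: -2486/73 ≈ -34.055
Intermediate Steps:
r(K) = K²
c(A, h) = 28 + A (c(A, h) = (A + (-4)²) + 12 = (A + 16) + 12 = (16 + A) + 12 = 28 + A)
-2486/c(45, 91) = -2486/(28 + 45) = -2486/73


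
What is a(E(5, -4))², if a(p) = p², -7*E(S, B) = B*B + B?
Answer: 20736/2401 ≈ 8.6364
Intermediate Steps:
E(S, B) = -B/7 - B²/7 (E(S, B) = -(B*B + B)/7 = -(B² + B)/7 = -(B + B²)/7 = -B/7 - B²/7)
a(E(5, -4))² = ((-⅐*(-4)*(1 - 4))²)² = ((-⅐*(-4)*(-3))²)² = ((-12/7)²)² = (144/49)² = 20736/2401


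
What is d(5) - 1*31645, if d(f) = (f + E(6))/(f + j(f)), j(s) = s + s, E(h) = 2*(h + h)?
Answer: -474646/15 ≈ -31643.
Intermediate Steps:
E(h) = 4*h (E(h) = 2*(2*h) = 4*h)
j(s) = 2*s
d(f) = (24 + f)/(3*f) (d(f) = (f + 4*6)/(f + 2*f) = (f + 24)/((3*f)) = (24 + f)*(1/(3*f)) = (24 + f)/(3*f))
d(5) - 1*31645 = (⅓)*(24 + 5)/5 - 1*31645 = (⅓)*(⅕)*29 - 31645 = 29/15 - 31645 = -474646/15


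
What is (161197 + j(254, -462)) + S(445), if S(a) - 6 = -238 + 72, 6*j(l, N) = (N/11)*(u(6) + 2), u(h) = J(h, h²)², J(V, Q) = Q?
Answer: 151951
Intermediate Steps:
u(h) = h⁴ (u(h) = (h²)² = h⁴)
j(l, N) = 59*N/3 (j(l, N) = ((N/11)*(6⁴ + 2))/6 = ((N*(1/11))*(1296 + 2))/6 = ((N/11)*1298)/6 = (118*N)/6 = 59*N/3)
S(a) = -160 (S(a) = 6 + (-238 + 72) = 6 - 166 = -160)
(161197 + j(254, -462)) + S(445) = (161197 + (59/3)*(-462)) - 160 = (161197 - 9086) - 160 = 152111 - 160 = 151951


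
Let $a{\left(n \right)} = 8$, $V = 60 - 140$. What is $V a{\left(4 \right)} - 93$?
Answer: $-733$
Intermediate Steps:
$V = -80$
$V a{\left(4 \right)} - 93 = \left(-80\right) 8 - 93 = -640 - 93 = -733$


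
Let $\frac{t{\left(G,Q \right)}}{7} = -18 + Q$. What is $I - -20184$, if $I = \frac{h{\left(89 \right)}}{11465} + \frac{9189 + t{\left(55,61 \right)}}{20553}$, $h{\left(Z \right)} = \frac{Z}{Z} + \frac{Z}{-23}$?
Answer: $\frac{8414938223284}{416901795} \approx 20184.0$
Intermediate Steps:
$h{\left(Z \right)} = 1 - \frac{Z}{23}$ ($h{\left(Z \right)} = 1 + Z \left(- \frac{1}{23}\right) = 1 - \frac{Z}{23}$)
$t{\left(G,Q \right)} = -126 + 7 Q$ ($t{\left(G,Q \right)} = 7 \left(-18 + Q\right) = -126 + 7 Q$)
$I = \frac{192393004}{416901795}$ ($I = \frac{1 - \frac{89}{23}}{11465} + \frac{9189 + \left(-126 + 7 \cdot 61\right)}{20553} = \left(1 - \frac{89}{23}\right) \frac{1}{11465} + \left(9189 + \left(-126 + 427\right)\right) \frac{1}{20553} = \left(- \frac{66}{23}\right) \frac{1}{11465} + \left(9189 + 301\right) \frac{1}{20553} = - \frac{66}{263695} + 9490 \cdot \frac{1}{20553} = - \frac{66}{263695} + \frac{730}{1581} = \frac{192393004}{416901795} \approx 0.46148$)
$I - -20184 = \frac{192393004}{416901795} - -20184 = \frac{192393004}{416901795} + 20184 = \frac{8414938223284}{416901795}$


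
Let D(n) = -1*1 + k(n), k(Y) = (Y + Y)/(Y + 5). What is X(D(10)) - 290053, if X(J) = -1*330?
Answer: -290383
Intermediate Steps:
k(Y) = 2*Y/(5 + Y) (k(Y) = (2*Y)/(5 + Y) = 2*Y/(5 + Y))
D(n) = -1 + 2*n/(5 + n) (D(n) = -1*1 + 2*n/(5 + n) = -1 + 2*n/(5 + n))
X(J) = -330
X(D(10)) - 290053 = -330 - 290053 = -290383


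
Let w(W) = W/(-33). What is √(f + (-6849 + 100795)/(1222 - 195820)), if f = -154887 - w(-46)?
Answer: 14*I*√100582812049489/356763 ≈ 393.56*I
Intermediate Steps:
w(W) = -W/33 (w(W) = W*(-1/33) = -W/33)
f = -5111317/33 (f = -154887 - (-1)*(-46)/33 = -154887 - 1*46/33 = -154887 - 46/33 = -5111317/33 ≈ -1.5489e+5)
√(f + (-6849 + 100795)/(1222 - 195820)) = √(-5111317/33 + (-6849 + 100795)/(1222 - 195820)) = √(-5111317/33 + 93946/(-194598)) = √(-5111317/33 + 93946*(-1/194598)) = √(-5111317/33 - 46973/97299) = √(-165775860964/1070289) = 14*I*√100582812049489/356763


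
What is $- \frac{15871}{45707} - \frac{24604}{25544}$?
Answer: $- \frac{382495963}{291884902} \approx -1.3104$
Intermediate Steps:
$- \frac{15871}{45707} - \frac{24604}{25544} = \left(-15871\right) \frac{1}{45707} - \frac{6151}{6386} = - \frac{15871}{45707} - \frac{6151}{6386} = - \frac{382495963}{291884902}$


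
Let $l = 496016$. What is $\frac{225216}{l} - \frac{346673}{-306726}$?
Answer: $\frac{15064684849}{9508812726} \approx 1.5843$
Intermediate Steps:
$\frac{225216}{l} - \frac{346673}{-306726} = \frac{225216}{496016} - \frac{346673}{-306726} = 225216 \cdot \frac{1}{496016} - - \frac{346673}{306726} = \frac{14076}{31001} + \frac{346673}{306726} = \frac{15064684849}{9508812726}$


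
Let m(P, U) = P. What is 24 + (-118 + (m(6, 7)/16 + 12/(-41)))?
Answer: -30805/328 ≈ -93.918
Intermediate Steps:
24 + (-118 + (m(6, 7)/16 + 12/(-41))) = 24 + (-118 + (6/16 + 12/(-41))) = 24 + (-118 + (6*(1/16) + 12*(-1/41))) = 24 + (-118 + (3/8 - 12/41)) = 24 + (-118 + 27/328) = 24 - 38677/328 = -30805/328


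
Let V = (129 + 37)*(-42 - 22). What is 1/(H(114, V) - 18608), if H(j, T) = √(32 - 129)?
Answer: -18608/346257761 - I*√97/346257761 ≈ -5.374e-5 - 2.8444e-8*I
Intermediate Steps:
V = -10624 (V = 166*(-64) = -10624)
H(j, T) = I*√97 (H(j, T) = √(-97) = I*√97)
1/(H(114, V) - 18608) = 1/(I*√97 - 18608) = 1/(-18608 + I*√97)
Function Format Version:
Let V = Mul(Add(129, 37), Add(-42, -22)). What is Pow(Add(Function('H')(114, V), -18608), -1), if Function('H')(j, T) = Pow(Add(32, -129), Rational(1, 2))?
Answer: Add(Rational(-18608, 346257761), Mul(Rational(-1, 346257761), I, Pow(97, Rational(1, 2)))) ≈ Add(-5.3740e-5, Mul(-2.8444e-8, I))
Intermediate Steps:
V = -10624 (V = Mul(166, -64) = -10624)
Function('H')(j, T) = Mul(I, Pow(97, Rational(1, 2))) (Function('H')(j, T) = Pow(-97, Rational(1, 2)) = Mul(I, Pow(97, Rational(1, 2))))
Pow(Add(Function('H')(114, V), -18608), -1) = Pow(Add(Mul(I, Pow(97, Rational(1, 2))), -18608), -1) = Pow(Add(-18608, Mul(I, Pow(97, Rational(1, 2)))), -1)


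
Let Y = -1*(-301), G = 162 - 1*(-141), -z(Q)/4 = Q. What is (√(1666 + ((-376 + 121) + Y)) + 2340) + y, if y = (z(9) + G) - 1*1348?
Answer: 1259 + 4*√107 ≈ 1300.4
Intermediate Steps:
z(Q) = -4*Q
G = 303 (G = 162 + 141 = 303)
Y = 301
y = -1081 (y = (-4*9 + 303) - 1*1348 = (-36 + 303) - 1348 = 267 - 1348 = -1081)
(√(1666 + ((-376 + 121) + Y)) + 2340) + y = (√(1666 + ((-376 + 121) + 301)) + 2340) - 1081 = (√(1666 + (-255 + 301)) + 2340) - 1081 = (√(1666 + 46) + 2340) - 1081 = (√1712 + 2340) - 1081 = (4*√107 + 2340) - 1081 = (2340 + 4*√107) - 1081 = 1259 + 4*√107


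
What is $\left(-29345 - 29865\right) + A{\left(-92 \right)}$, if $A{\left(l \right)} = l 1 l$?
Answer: $-50746$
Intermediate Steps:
$A{\left(l \right)} = l^{2}$ ($A{\left(l \right)} = l l = l^{2}$)
$\left(-29345 - 29865\right) + A{\left(-92 \right)} = \left(-29345 - 29865\right) + \left(-92\right)^{2} = -59210 + 8464 = -50746$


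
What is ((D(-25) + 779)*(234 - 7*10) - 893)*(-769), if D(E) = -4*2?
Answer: -96548719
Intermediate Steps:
D(E) = -8
((D(-25) + 779)*(234 - 7*10) - 893)*(-769) = ((-8 + 779)*(234 - 7*10) - 893)*(-769) = (771*(234 - 70) - 893)*(-769) = (771*164 - 893)*(-769) = (126444 - 893)*(-769) = 125551*(-769) = -96548719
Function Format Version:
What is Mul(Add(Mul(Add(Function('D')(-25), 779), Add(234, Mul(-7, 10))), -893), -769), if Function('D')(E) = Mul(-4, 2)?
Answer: -96548719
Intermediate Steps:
Function('D')(E) = -8
Mul(Add(Mul(Add(Function('D')(-25), 779), Add(234, Mul(-7, 10))), -893), -769) = Mul(Add(Mul(Add(-8, 779), Add(234, Mul(-7, 10))), -893), -769) = Mul(Add(Mul(771, Add(234, -70)), -893), -769) = Mul(Add(Mul(771, 164), -893), -769) = Mul(Add(126444, -893), -769) = Mul(125551, -769) = -96548719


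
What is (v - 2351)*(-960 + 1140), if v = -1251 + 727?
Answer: -517500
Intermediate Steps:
v = -524
(v - 2351)*(-960 + 1140) = (-524 - 2351)*(-960 + 1140) = -2875*180 = -517500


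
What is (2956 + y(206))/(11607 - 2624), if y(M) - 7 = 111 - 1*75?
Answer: 2999/8983 ≈ 0.33385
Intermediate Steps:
y(M) = 43 (y(M) = 7 + (111 - 1*75) = 7 + (111 - 75) = 7 + 36 = 43)
(2956 + y(206))/(11607 - 2624) = (2956 + 43)/(11607 - 2624) = 2999/8983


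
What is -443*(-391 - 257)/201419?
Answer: 287064/201419 ≈ 1.4252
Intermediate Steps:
-443*(-391 - 257)/201419 = -443*(-648)*(1/201419) = 287064*(1/201419) = 287064/201419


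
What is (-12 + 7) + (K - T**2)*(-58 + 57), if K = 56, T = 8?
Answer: 3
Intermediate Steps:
(-12 + 7) + (K - T**2)*(-58 + 57) = (-12 + 7) + (56 - 1*8**2)*(-58 + 57) = -5 + (56 - 1*64)*(-1) = -5 + (56 - 64)*(-1) = -5 - 8*(-1) = -5 + 8 = 3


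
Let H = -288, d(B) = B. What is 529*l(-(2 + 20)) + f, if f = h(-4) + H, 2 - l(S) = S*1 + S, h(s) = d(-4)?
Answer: 24042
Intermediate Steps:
h(s) = -4
l(S) = 2 - 2*S (l(S) = 2 - (S*1 + S) = 2 - (S + S) = 2 - 2*S)
f = -292 (f = -4 - 288 = -292)
529*l(-(2 + 20)) + f = 529*(2 - (-2)*(2 + 20)) - 292 = 529*(2 - (-2)*22) - 292 = 529*(2 - 2*(-22)) - 292 = 529*(2 + 44) - 292 = 529*46 - 292 = 24334 - 292 = 24042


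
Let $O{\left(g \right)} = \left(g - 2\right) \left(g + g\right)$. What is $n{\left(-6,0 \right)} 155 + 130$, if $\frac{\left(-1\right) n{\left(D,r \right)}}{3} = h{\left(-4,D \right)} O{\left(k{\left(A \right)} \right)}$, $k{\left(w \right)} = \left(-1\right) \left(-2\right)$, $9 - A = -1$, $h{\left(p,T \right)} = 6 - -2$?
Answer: $130$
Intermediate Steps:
$h{\left(p,T \right)} = 8$ ($h{\left(p,T \right)} = 6 + 2 = 8$)
$A = 10$ ($A = 9 - -1 = 9 + 1 = 10$)
$k{\left(w \right)} = 2$
$O{\left(g \right)} = 2 g \left(-2 + g\right)$ ($O{\left(g \right)} = \left(-2 + g\right) 2 g = 2 g \left(-2 + g\right)$)
$n{\left(D,r \right)} = 0$ ($n{\left(D,r \right)} = - 3 \cdot 8 \cdot 2 \cdot 2 \left(-2 + 2\right) = - 3 \cdot 8 \cdot 2 \cdot 2 \cdot 0 = - 3 \cdot 8 \cdot 0 = \left(-3\right) 0 = 0$)
$n{\left(-6,0 \right)} 155 + 130 = 0 \cdot 155 + 130 = 0 + 130 = 130$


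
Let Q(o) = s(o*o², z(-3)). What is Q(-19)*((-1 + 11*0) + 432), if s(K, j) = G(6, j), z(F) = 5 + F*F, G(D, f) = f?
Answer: 6034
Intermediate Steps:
z(F) = 5 + F²
s(K, j) = j
Q(o) = 14 (Q(o) = 5 + (-3)² = 5 + 9 = 14)
Q(-19)*((-1 + 11*0) + 432) = 14*((-1 + 11*0) + 432) = 14*((-1 + 0) + 432) = 14*(-1 + 432) = 14*431 = 6034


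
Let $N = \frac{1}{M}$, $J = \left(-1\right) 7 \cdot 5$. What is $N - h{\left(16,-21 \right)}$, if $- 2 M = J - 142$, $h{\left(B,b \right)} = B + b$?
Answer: $\frac{887}{177} \approx 5.0113$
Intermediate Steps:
$J = -35$ ($J = \left(-7\right) 5 = -35$)
$M = \frac{177}{2}$ ($M = - \frac{-35 - 142}{2} = \left(- \frac{1}{2}\right) \left(-177\right) = \frac{177}{2} \approx 88.5$)
$N = \frac{2}{177}$ ($N = \frac{1}{\frac{177}{2}} = \frac{2}{177} \approx 0.011299$)
$N - h{\left(16,-21 \right)} = \frac{2}{177} - \left(16 - 21\right) = \frac{2}{177} - -5 = \frac{2}{177} + 5 = \frac{887}{177}$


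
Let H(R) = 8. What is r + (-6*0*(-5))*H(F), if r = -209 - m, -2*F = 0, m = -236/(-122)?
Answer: -12867/61 ≈ -210.93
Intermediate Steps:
m = 118/61 (m = -236*(-1/122) = 118/61 ≈ 1.9344)
F = 0 (F = -½*0 = 0)
r = -12867/61 (r = -209 - 1*118/61 = -209 - 118/61 = -12867/61 ≈ -210.93)
r + (-6*0*(-5))*H(F) = -12867/61 + (-6*0*(-5))*8 = -12867/61 + (0*(-5))*8 = -12867/61 + 0*8 = -12867/61 + 0 = -12867/61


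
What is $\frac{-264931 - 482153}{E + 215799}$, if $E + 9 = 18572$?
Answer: $- \frac{373542}{117181} \approx -3.1877$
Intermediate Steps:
$E = 18563$ ($E = -9 + 18572 = 18563$)
$\frac{-264931 - 482153}{E + 215799} = \frac{-264931 - 482153}{18563 + 215799} = - \frac{747084}{234362} = \left(-747084\right) \frac{1}{234362} = - \frac{373542}{117181}$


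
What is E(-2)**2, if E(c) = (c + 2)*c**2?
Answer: 0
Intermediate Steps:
E(c) = c**2*(2 + c) (E(c) = (2 + c)*c**2 = c**2*(2 + c))
E(-2)**2 = ((-2)**2*(2 - 2))**2 = (4*0)**2 = 0**2 = 0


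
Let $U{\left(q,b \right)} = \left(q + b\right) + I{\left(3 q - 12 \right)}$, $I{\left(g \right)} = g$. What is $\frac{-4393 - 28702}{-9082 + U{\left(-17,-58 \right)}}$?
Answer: $\frac{6619}{1844} \approx 3.5895$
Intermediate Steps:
$U{\left(q,b \right)} = -12 + b + 4 q$ ($U{\left(q,b \right)} = \left(q + b\right) + \left(3 q - 12\right) = \left(b + q\right) + \left(-12 + 3 q\right) = -12 + b + 4 q$)
$\frac{-4393 - 28702}{-9082 + U{\left(-17,-58 \right)}} = \frac{-4393 - 28702}{-9082 - 138} = - \frac{33095}{-9082 - 138} = - \frac{33095}{-9220} = \left(-33095\right) \left(- \frac{1}{9220}\right) = \frac{6619}{1844}$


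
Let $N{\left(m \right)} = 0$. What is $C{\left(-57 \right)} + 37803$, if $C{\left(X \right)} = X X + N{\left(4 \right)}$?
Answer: $41052$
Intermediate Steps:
$C{\left(X \right)} = X^{2}$ ($C{\left(X \right)} = X X + 0 = X^{2} + 0 = X^{2}$)
$C{\left(-57 \right)} + 37803 = \left(-57\right)^{2} + 37803 = 3249 + 37803 = 41052$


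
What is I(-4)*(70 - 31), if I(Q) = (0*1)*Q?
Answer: 0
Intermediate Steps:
I(Q) = 0 (I(Q) = 0*Q = 0)
I(-4)*(70 - 31) = 0*(70 - 31) = 0*39 = 0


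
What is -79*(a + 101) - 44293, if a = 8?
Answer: -52904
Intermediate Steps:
-79*(a + 101) - 44293 = -79*(8 + 101) - 44293 = -79*109 - 44293 = -8611 - 44293 = -52904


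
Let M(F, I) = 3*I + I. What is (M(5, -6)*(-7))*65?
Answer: 10920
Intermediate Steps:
M(F, I) = 4*I
(M(5, -6)*(-7))*65 = ((4*(-6))*(-7))*65 = -24*(-7)*65 = 168*65 = 10920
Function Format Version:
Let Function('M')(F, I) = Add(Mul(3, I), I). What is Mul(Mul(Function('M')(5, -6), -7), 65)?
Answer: 10920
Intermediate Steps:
Function('M')(F, I) = Mul(4, I)
Mul(Mul(Function('M')(5, -6), -7), 65) = Mul(Mul(Mul(4, -6), -7), 65) = Mul(Mul(-24, -7), 65) = Mul(168, 65) = 10920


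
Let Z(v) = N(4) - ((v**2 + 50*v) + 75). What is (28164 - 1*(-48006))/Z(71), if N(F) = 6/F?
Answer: -152340/17329 ≈ -8.7910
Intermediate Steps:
Z(v) = -147/2 - v**2 - 50*v (Z(v) = 6/4 - ((v**2 + 50*v) + 75) = 6*(1/4) - (75 + v**2 + 50*v) = 3/2 + (-75 - v**2 - 50*v) = -147/2 - v**2 - 50*v)
(28164 - 1*(-48006))/Z(71) = (28164 - 1*(-48006))/(-147/2 - 1*71**2 - 50*71) = (28164 + 48006)/(-147/2 - 1*5041 - 3550) = 76170/(-147/2 - 5041 - 3550) = 76170/(-17329/2) = 76170*(-2/17329) = -152340/17329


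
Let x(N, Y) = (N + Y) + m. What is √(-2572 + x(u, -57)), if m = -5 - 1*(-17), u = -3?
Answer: 2*I*√655 ≈ 51.186*I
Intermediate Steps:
m = 12 (m = -5 + 17 = 12)
x(N, Y) = 12 + N + Y (x(N, Y) = (N + Y) + 12 = 12 + N + Y)
√(-2572 + x(u, -57)) = √(-2572 + (12 - 3 - 57)) = √(-2572 - 48) = √(-2620) = 2*I*√655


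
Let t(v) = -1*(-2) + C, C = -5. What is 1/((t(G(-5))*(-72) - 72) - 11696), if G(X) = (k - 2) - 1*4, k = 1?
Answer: -1/11552 ≈ -8.6565e-5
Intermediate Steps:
G(X) = -5 (G(X) = (1 - 2) - 1*4 = -1 - 4 = -5)
t(v) = -3 (t(v) = -1*(-2) - 5 = 2 - 5 = -3)
1/((t(G(-5))*(-72) - 72) - 11696) = 1/((-3*(-72) - 72) - 11696) = 1/((216 - 72) - 11696) = 1/(144 - 11696) = 1/(-11552) = -1/11552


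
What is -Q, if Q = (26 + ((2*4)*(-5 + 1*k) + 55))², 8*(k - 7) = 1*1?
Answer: -9604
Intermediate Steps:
k = 57/8 (k = 7 + (1*1)/8 = 7 + (⅛)*1 = 7 + ⅛ = 57/8 ≈ 7.1250)
Q = 9604 (Q = (26 + ((2*4)*(-5 + 1*(57/8)) + 55))² = (26 + (8*(-5 + 57/8) + 55))² = (26 + (8*(17/8) + 55))² = (26 + (17 + 55))² = (26 + 72)² = 98² = 9604)
-Q = -1*9604 = -9604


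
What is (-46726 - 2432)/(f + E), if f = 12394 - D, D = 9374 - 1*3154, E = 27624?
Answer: -8193/5633 ≈ -1.4545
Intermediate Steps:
D = 6220 (D = 9374 - 3154 = 6220)
f = 6174 (f = 12394 - 1*6220 = 12394 - 6220 = 6174)
(-46726 - 2432)/(f + E) = (-46726 - 2432)/(6174 + 27624) = -49158/33798 = -49158*1/33798 = -8193/5633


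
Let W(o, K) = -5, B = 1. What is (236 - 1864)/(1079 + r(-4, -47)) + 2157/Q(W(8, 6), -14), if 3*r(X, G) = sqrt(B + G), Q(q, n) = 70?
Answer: 10562577/360430 + 12*I*sqrt(46)/25745 ≈ 29.305 + 0.0031613*I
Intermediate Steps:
r(X, G) = sqrt(1 + G)/3
(236 - 1864)/(1079 + r(-4, -47)) + 2157/Q(W(8, 6), -14) = (236 - 1864)/(1079 + sqrt(1 - 47)/3) + 2157/70 = -1628/(1079 + sqrt(-46)/3) + 2157*(1/70) = -1628/(1079 + (I*sqrt(46))/3) + 2157/70 = -1628/(1079 + I*sqrt(46)/3) + 2157/70 = 2157/70 - 1628/(1079 + I*sqrt(46)/3)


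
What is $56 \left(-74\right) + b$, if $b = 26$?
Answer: $-4118$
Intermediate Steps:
$56 \left(-74\right) + b = 56 \left(-74\right) + 26 = -4144 + 26 = -4118$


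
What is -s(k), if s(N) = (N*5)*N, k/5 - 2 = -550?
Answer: -37538000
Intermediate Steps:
k = -2740 (k = 10 + 5*(-550) = 10 - 2750 = -2740)
s(N) = 5*N**2 (s(N) = (5*N)*N = 5*N**2)
-s(k) = -5*(-2740)**2 = -5*7507600 = -1*37538000 = -37538000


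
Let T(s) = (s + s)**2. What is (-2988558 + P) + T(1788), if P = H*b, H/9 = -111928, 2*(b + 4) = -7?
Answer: 17354358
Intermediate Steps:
b = -15/2 (b = -4 + (1/2)*(-7) = -4 - 7/2 = -15/2 ≈ -7.5000)
H = -1007352 (H = 9*(-111928) = -1007352)
T(s) = 4*s**2 (T(s) = (2*s)**2 = 4*s**2)
P = 7555140 (P = -1007352*(-15/2) = 7555140)
(-2988558 + P) + T(1788) = (-2988558 + 7555140) + 4*1788**2 = 4566582 + 4*3196944 = 4566582 + 12787776 = 17354358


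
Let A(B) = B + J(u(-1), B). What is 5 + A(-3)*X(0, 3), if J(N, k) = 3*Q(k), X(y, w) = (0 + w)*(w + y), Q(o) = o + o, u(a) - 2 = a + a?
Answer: -184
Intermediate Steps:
u(a) = 2 + 2*a (u(a) = 2 + (a + a) = 2 + 2*a)
Q(o) = 2*o
X(y, w) = w*(w + y)
J(N, k) = 6*k (J(N, k) = 3*(2*k) = 6*k)
A(B) = 7*B (A(B) = B + 6*B = 7*B)
5 + A(-3)*X(0, 3) = 5 + (7*(-3))*(3*(3 + 0)) = 5 - 63*3 = 5 - 21*9 = 5 - 189 = -184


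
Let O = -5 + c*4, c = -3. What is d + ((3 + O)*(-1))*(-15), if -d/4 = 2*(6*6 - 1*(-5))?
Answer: -538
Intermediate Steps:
O = -17 (O = -5 - 3*4 = -5 - 12 = -17)
d = -328 (d = -8*(6*6 - 1*(-5)) = -8*(36 + 5) = -8*41 = -4*82 = -328)
d + ((3 + O)*(-1))*(-15) = -328 + ((3 - 17)*(-1))*(-15) = -328 - 14*(-1)*(-15) = -328 + 14*(-15) = -328 - 210 = -538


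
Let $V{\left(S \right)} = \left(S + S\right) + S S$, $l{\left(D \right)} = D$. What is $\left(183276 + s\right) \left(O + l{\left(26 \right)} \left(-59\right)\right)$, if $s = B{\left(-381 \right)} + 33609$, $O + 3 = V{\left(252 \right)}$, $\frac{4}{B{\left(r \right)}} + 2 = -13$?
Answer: $\frac{203235092641}{15} \approx 1.3549 \cdot 10^{10}$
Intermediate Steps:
$B{\left(r \right)} = - \frac{4}{15}$ ($B{\left(r \right)} = \frac{4}{-2 - 13} = \frac{4}{-15} = 4 \left(- \frac{1}{15}\right) = - \frac{4}{15}$)
$V{\left(S \right)} = S^{2} + 2 S$ ($V{\left(S \right)} = 2 S + S^{2} = S^{2} + 2 S$)
$O = 64005$ ($O = -3 + 252 \left(2 + 252\right) = -3 + 252 \cdot 254 = -3 + 64008 = 64005$)
$s = \frac{504131}{15}$ ($s = - \frac{4}{15} + 33609 = \frac{504131}{15} \approx 33609.0$)
$\left(183276 + s\right) \left(O + l{\left(26 \right)} \left(-59\right)\right) = \left(183276 + \frac{504131}{15}\right) \left(64005 + 26 \left(-59\right)\right) = \frac{3253271 \left(64005 - 1534\right)}{15} = \frac{3253271}{15} \cdot 62471 = \frac{203235092641}{15}$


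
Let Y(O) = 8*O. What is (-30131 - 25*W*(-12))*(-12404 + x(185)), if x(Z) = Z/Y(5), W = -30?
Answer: 3881599545/8 ≈ 4.8520e+8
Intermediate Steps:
x(Z) = Z/40 (x(Z) = Z/((8*5)) = Z/40)
(-30131 - 25*W*(-12))*(-12404 + x(185)) = (-30131 - 25*(-30)*(-12))*(-12404 + (1/40)*185) = (-30131 + 750*(-12))*(-12404 + 37/8) = (-30131 - 9000)*(-99195/8) = -39131*(-99195/8) = 3881599545/8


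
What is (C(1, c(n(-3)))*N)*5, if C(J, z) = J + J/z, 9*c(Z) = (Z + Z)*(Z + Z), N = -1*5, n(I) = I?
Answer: -125/4 ≈ -31.250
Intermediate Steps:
N = -5
c(Z) = 4*Z²/9 (c(Z) = ((Z + Z)*(Z + Z))/9 = ((2*Z)*(2*Z))/9 = (4*Z²)/9 = 4*Z²/9)
(C(1, c(n(-3)))*N)*5 = ((1 + 1/((4/9)*(-3)²))*(-5))*5 = ((1 + 1/((4/9)*9))*(-5))*5 = ((1 + 1/4)*(-5))*5 = ((1 + 1*(¼))*(-5))*5 = ((1 + ¼)*(-5))*5 = ((5/4)*(-5))*5 = -25/4*5 = -125/4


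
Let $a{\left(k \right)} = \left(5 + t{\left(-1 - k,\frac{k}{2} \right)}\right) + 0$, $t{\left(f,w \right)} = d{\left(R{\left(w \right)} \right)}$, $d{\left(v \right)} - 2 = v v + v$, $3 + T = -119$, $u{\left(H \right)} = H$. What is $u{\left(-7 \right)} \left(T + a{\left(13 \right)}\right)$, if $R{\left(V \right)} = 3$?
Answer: $721$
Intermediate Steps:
$T = -122$ ($T = -3 - 119 = -122$)
$d{\left(v \right)} = 2 + v + v^{2}$ ($d{\left(v \right)} = 2 + \left(v v + v\right) = 2 + \left(v^{2} + v\right) = 2 + \left(v + v^{2}\right) = 2 + v + v^{2}$)
$t{\left(f,w \right)} = 14$ ($t{\left(f,w \right)} = 2 + 3 + 3^{2} = 2 + 3 + 9 = 14$)
$a{\left(k \right)} = 19$ ($a{\left(k \right)} = \left(5 + 14\right) + 0 = 19 + 0 = 19$)
$u{\left(-7 \right)} \left(T + a{\left(13 \right)}\right) = - 7 \left(-122 + 19\right) = \left(-7\right) \left(-103\right) = 721$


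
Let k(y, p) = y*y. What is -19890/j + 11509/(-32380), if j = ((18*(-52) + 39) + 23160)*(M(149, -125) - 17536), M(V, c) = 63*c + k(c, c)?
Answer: -139265139459/391916219380 ≈ -0.35534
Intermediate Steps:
k(y, p) = y²
M(V, c) = c² + 63*c (M(V, c) = 63*c + c² = c² + 63*c)
j = -217865718 (j = ((18*(-52) + 39) + 23160)*(-125*(63 - 125) - 17536) = ((-936 + 39) + 23160)*(-125*(-62) - 17536) = (-897 + 23160)*(7750 - 17536) = 22263*(-9786) = -217865718)
-19890/j + 11509/(-32380) = -19890/(-217865718) + 11509/(-32380) = -19890*(-1/217865718) + 11509*(-1/32380) = 1105/12103651 - 11509/32380 = -139265139459/391916219380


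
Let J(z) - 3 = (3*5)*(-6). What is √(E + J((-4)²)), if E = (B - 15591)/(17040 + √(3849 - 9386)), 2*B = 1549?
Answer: √(-29634189473406887292 + 120462291190094*I*√113)/580734274 ≈ 0.00020253 + 9.3739*I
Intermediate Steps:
B = 1549/2 (B = (½)*1549 = 1549/2 ≈ 774.50)
J(z) = -87 (J(z) = 3 + (3*5)*(-6) = 3 + 15*(-6) = 3 - 90 = -87)
E = -29633/(2*(17040 + 7*I*√113)) (E = (1549/2 - 15591)/(17040 + √(3849 - 9386)) = -29633/(2*(17040 + √(-5537))) = -29633/(2*(17040 + 7*I*√113)) ≈ -0.8695 + 0.003797*I)
√(E + J((-4)²)) = √((-252473160/290367137 + 207431*I*√113/580734274) - 87) = √(-25514414079/290367137 + 207431*I*√113/580734274)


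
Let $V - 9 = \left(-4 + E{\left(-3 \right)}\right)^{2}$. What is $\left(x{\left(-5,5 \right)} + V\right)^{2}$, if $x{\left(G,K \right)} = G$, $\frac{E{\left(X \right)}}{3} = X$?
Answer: $29929$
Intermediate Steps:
$E{\left(X \right)} = 3 X$
$V = 178$ ($V = 9 + \left(-4 + 3 \left(-3\right)\right)^{2} = 9 + \left(-4 - 9\right)^{2} = 9 + \left(-13\right)^{2} = 9 + 169 = 178$)
$\left(x{\left(-5,5 \right)} + V\right)^{2} = \left(-5 + 178\right)^{2} = 173^{2} = 29929$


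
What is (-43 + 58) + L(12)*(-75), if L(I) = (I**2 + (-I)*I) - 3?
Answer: 240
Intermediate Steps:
L(I) = -3 (L(I) = (I**2 - I**2) - 3 = 0 - 3 = -3)
(-43 + 58) + L(12)*(-75) = (-43 + 58) - 3*(-75) = 15 + 225 = 240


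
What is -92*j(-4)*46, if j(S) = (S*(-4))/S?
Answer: 16928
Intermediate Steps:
j(S) = -4 (j(S) = (-4*S)/S = -4)
-92*j(-4)*46 = -92*(-4)*46 = 368*46 = 16928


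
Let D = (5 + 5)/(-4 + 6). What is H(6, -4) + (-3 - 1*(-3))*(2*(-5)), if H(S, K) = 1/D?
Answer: 1/5 ≈ 0.20000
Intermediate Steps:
D = 5 (D = 10/2 = 10*(1/2) = 5)
H(S, K) = 1/5
H(6, -4) + (-3 - 1*(-3))*(2*(-5)) = 1/5 + (-3 - 1*(-3))*(2*(-5)) = 1/5 + (-3 + 3)*(-10) = 1/5 + 0*(-10) = 1/5 + 0 = 1/5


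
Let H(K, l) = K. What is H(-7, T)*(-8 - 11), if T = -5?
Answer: 133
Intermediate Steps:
H(-7, T)*(-8 - 11) = -7*(-8 - 11) = -7*(-19) = 133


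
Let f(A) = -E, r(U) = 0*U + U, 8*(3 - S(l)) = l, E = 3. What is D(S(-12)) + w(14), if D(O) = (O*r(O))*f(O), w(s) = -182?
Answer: -971/4 ≈ -242.75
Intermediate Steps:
S(l) = 3 - l/8
r(U) = U (r(U) = 0 + U = U)
f(A) = -3 (f(A) = -1*3 = -3)
D(O) = -3*O² (D(O) = (O*O)*(-3) = O²*(-3) = -3*O²)
D(S(-12)) + w(14) = -3*(3 - ⅛*(-12))² - 182 = -3*(3 + 3/2)² - 182 = -3*(9/2)² - 182 = -3*81/4 - 182 = -243/4 - 182 = -971/4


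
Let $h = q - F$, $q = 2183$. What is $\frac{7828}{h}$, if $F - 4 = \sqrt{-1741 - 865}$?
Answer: $\frac{17057212}{4750647} + \frac{7828 i \sqrt{2606}}{4750647} \approx 3.5905 + 0.084117 i$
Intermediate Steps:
$F = 4 + i \sqrt{2606}$ ($F = 4 + \sqrt{-1741 - 865} = 4 + \sqrt{-2606} = 4 + i \sqrt{2606} \approx 4.0 + 51.049 i$)
$h = 2179 - i \sqrt{2606}$ ($h = 2183 - \left(4 + i \sqrt{2606}\right) = 2179 - i \sqrt{2606} \approx 2179.0 - 51.049 i$)
$\frac{7828}{h} = \frac{7828}{2179 - i \sqrt{2606}}$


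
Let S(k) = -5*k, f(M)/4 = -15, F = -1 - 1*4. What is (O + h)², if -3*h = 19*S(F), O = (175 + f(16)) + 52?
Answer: 676/9 ≈ 75.111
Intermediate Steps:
F = -5 (F = -1 - 4 = -5)
f(M) = -60 (f(M) = 4*(-15) = -60)
O = 167 (O = (175 - 60) + 52 = 115 + 52 = 167)
h = -475/3 (h = -19*(-5*(-5))/3 = -19*25/3 = -⅓*475 = -475/3 ≈ -158.33)
(O + h)² = (167 - 475/3)² = (26/3)² = 676/9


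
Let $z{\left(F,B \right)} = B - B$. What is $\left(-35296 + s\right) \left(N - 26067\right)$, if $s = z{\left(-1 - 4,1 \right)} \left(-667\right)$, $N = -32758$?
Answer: $2076287200$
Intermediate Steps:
$z{\left(F,B \right)} = 0$
$s = 0$ ($s = 0 \left(-667\right) = 0$)
$\left(-35296 + s\right) \left(N - 26067\right) = \left(-35296 + 0\right) \left(-32758 - 26067\right) = \left(-35296\right) \left(-58825\right) = 2076287200$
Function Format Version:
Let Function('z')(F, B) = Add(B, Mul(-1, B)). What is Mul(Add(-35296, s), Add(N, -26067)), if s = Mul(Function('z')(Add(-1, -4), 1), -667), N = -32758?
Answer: 2076287200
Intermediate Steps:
Function('z')(F, B) = 0
s = 0 (s = Mul(0, -667) = 0)
Mul(Add(-35296, s), Add(N, -26067)) = Mul(Add(-35296, 0), Add(-32758, -26067)) = Mul(-35296, -58825) = 2076287200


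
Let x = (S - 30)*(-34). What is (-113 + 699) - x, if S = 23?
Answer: 348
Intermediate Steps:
x = 238 (x = (23 - 30)*(-34) = -7*(-34) = 238)
(-113 + 699) - x = (-113 + 699) - 1*238 = 586 - 238 = 348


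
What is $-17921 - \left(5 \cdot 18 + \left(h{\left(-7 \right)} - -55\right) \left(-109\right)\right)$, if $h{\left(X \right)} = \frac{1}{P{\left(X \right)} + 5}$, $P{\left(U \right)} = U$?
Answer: $- \frac{24141}{2} \approx -12071.0$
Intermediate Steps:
$h{\left(X \right)} = \frac{1}{5 + X}$ ($h{\left(X \right)} = \frac{1}{X + 5} = \frac{1}{5 + X}$)
$-17921 - \left(5 \cdot 18 + \left(h{\left(-7 \right)} - -55\right) \left(-109\right)\right) = -17921 - \left(5 \cdot 18 + \left(\frac{1}{5 - 7} - -55\right) \left(-109\right)\right) = -17921 - \left(90 + \left(\frac{1}{-2} + 55\right) \left(-109\right)\right) = -17921 - \left(90 + \left(- \frac{1}{2} + 55\right) \left(-109\right)\right) = -17921 - \left(90 + \frac{109}{2} \left(-109\right)\right) = -17921 - \left(90 - \frac{11881}{2}\right) = -17921 - - \frac{11701}{2} = -17921 + \frac{11701}{2} = - \frac{24141}{2}$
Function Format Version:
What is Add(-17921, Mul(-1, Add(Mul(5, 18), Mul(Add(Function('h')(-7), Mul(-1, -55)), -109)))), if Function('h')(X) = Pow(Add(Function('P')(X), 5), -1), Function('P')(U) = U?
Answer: Rational(-24141, 2) ≈ -12071.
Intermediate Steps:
Function('h')(X) = Pow(Add(5, X), -1) (Function('h')(X) = Pow(Add(X, 5), -1) = Pow(Add(5, X), -1))
Add(-17921, Mul(-1, Add(Mul(5, 18), Mul(Add(Function('h')(-7), Mul(-1, -55)), -109)))) = Add(-17921, Mul(-1, Add(Mul(5, 18), Mul(Add(Pow(Add(5, -7), -1), Mul(-1, -55)), -109)))) = Add(-17921, Mul(-1, Add(90, Mul(Add(Pow(-2, -1), 55), -109)))) = Add(-17921, Mul(-1, Add(90, Mul(Add(Rational(-1, 2), 55), -109)))) = Add(-17921, Mul(-1, Add(90, Mul(Rational(109, 2), -109)))) = Add(-17921, Mul(-1, Add(90, Rational(-11881, 2)))) = Add(-17921, Mul(-1, Rational(-11701, 2))) = Add(-17921, Rational(11701, 2)) = Rational(-24141, 2)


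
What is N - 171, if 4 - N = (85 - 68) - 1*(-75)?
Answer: -259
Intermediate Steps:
N = -88 (N = 4 - ((85 - 68) - 1*(-75)) = 4 - (17 + 75) = 4 - 1*92 = 4 - 92 = -88)
N - 171 = -88 - 171 = -259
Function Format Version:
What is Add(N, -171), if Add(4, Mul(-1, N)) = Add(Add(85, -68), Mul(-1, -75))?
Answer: -259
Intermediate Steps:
N = -88 (N = Add(4, Mul(-1, Add(Add(85, -68), Mul(-1, -75)))) = Add(4, Mul(-1, Add(17, 75))) = Add(4, Mul(-1, 92)) = Add(4, -92) = -88)
Add(N, -171) = Add(-88, -171) = -259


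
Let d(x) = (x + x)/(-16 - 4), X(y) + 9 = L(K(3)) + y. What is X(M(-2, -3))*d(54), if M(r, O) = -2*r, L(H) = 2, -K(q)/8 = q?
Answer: 81/5 ≈ 16.200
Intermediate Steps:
K(q) = -8*q
X(y) = -7 + y (X(y) = -9 + (2 + y) = -7 + y)
d(x) = -x/10 (d(x) = (2*x)/(-20) = (2*x)*(-1/20) = -x/10)
X(M(-2, -3))*d(54) = (-7 - 2*(-2))*(-⅒*54) = (-7 + 4)*(-27/5) = -3*(-27/5) = 81/5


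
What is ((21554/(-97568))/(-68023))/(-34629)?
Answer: -10777/114914052094128 ≈ -9.3783e-11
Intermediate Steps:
((21554/(-97568))/(-68023))/(-34629) = ((21554*(-1/97568))*(-1/68023))*(-1/34629) = -10777/48784*(-1/68023)*(-1/34629) = (10777/3318434032)*(-1/34629) = -10777/114914052094128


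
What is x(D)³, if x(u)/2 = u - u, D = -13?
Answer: 0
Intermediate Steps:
x(u) = 0 (x(u) = 2*(u - u) = 2*0 = 0)
x(D)³ = 0³ = 0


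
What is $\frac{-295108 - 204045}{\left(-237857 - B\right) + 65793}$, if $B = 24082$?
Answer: $\frac{499153}{196146} \approx 2.5448$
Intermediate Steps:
$\frac{-295108 - 204045}{\left(-237857 - B\right) + 65793} = \frac{-295108 - 204045}{\left(-237857 - 24082\right) + 65793} = - \frac{499153}{\left(-237857 - 24082\right) + 65793} = - \frac{499153}{-261939 + 65793} = - \frac{499153}{-196146} = \left(-499153\right) \left(- \frac{1}{196146}\right) = \frac{499153}{196146}$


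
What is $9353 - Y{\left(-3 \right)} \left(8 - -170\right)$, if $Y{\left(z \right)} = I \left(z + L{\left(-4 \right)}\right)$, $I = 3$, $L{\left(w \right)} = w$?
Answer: $13091$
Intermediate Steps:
$Y{\left(z \right)} = -12 + 3 z$ ($Y{\left(z \right)} = 3 \left(z - 4\right) = 3 \left(-4 + z\right) = -12 + 3 z$)
$9353 - Y{\left(-3 \right)} \left(8 - -170\right) = 9353 - \left(-12 + 3 \left(-3\right)\right) \left(8 - -170\right) = 9353 - \left(-12 - 9\right) \left(8 + 170\right) = 9353 - \left(-21\right) 178 = 9353 - -3738 = 9353 + 3738 = 13091$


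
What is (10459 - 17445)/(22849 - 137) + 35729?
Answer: 405735031/11356 ≈ 35729.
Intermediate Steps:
(10459 - 17445)/(22849 - 137) + 35729 = -6986/22712 + 35729 = -6986*1/22712 + 35729 = -3493/11356 + 35729 = 405735031/11356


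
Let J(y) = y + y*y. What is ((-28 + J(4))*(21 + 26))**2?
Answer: 141376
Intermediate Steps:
J(y) = y + y**2
((-28 + J(4))*(21 + 26))**2 = ((-28 + 4*(1 + 4))*(21 + 26))**2 = ((-28 + 4*5)*47)**2 = ((-28 + 20)*47)**2 = (-8*47)**2 = (-376)**2 = 141376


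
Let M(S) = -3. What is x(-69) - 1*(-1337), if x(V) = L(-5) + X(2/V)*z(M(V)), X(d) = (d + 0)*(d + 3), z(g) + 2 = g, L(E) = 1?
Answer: 6372268/4761 ≈ 1338.4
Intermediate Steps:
z(g) = -2 + g
X(d) = d*(3 + d)
x(V) = 1 - 10*(3 + 2/V)/V (x(V) = 1 + ((2/V)*(3 + 2/V))*(-2 - 3) = 1 + (2*(3 + 2/V)/V)*(-5) = 1 - 10*(3 + 2/V)/V)
x(-69) - 1*(-1337) = (1 - 30/(-69) - 20/(-69)²) - 1*(-1337) = (1 - 30*(-1/69) - 20*1/4761) + 1337 = (1 + 10/23 - 20/4761) + 1337 = 6811/4761 + 1337 = 6372268/4761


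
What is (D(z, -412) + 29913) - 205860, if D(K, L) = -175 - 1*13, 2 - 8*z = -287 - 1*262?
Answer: -176135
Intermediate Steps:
z = 551/8 (z = ¼ - (-287 - 1*262)/8 = ¼ - (-287 - 262)/8 = ¼ - ⅛*(-549) = ¼ + 549/8 = 551/8 ≈ 68.875)
D(K, L) = -188 (D(K, L) = -175 - 13 = -188)
(D(z, -412) + 29913) - 205860 = (-188 + 29913) - 205860 = 29725 - 205860 = -176135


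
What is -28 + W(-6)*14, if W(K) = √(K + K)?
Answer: -28 + 28*I*√3 ≈ -28.0 + 48.497*I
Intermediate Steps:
W(K) = √2*√K (W(K) = √(2*K) = √2*√K)
-28 + W(-6)*14 = -28 + (√2*√(-6))*14 = -28 + (√2*(I*√6))*14 = -28 + (2*I*√3)*14 = -28 + 28*I*√3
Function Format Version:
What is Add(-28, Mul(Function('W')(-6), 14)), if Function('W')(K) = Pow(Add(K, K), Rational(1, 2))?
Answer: Add(-28, Mul(28, I, Pow(3, Rational(1, 2)))) ≈ Add(-28.000, Mul(48.497, I))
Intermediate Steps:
Function('W')(K) = Mul(Pow(2, Rational(1, 2)), Pow(K, Rational(1, 2))) (Function('W')(K) = Pow(Mul(2, K), Rational(1, 2)) = Mul(Pow(2, Rational(1, 2)), Pow(K, Rational(1, 2))))
Add(-28, Mul(Function('W')(-6), 14)) = Add(-28, Mul(Mul(Pow(2, Rational(1, 2)), Pow(-6, Rational(1, 2))), 14)) = Add(-28, Mul(Mul(Pow(2, Rational(1, 2)), Mul(I, Pow(6, Rational(1, 2)))), 14)) = Add(-28, Mul(Mul(2, I, Pow(3, Rational(1, 2))), 14)) = Add(-28, Mul(28, I, Pow(3, Rational(1, 2))))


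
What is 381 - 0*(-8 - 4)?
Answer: 381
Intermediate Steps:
381 - 0*(-8 - 4) = 381 - 0*(-12) = 381 - 1*0 = 381 + 0 = 381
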